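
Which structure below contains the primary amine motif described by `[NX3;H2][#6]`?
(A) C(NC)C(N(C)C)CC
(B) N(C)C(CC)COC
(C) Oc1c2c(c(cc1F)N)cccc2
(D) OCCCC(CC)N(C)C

C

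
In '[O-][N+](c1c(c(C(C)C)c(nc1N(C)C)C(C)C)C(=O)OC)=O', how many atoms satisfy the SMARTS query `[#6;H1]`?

2

Check the 22 heavy atoms by environment: 1× n (aromatic, H0) → no; 5× c (aromatic, H0) → no; 1× N (charge +1, H0) → no; 1× O (charge -1, H0) → no; 3× O (H0) → no; 2× C (H1) → match; 7× C (H3) → no; 1× C (H0) → no; 1× N (H0) → no.
That gives 2 matching atoms.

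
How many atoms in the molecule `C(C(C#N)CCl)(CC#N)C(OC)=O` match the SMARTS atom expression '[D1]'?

Check the 13 heavy atoms by environment: 4× C (D2) → no; 3× C (D3) → no; 2× N (D1) → match; 1× O (D1) → match; 1× O (D2) → no; 1× C (D1) → match; 1× Cl (D1) → match.
Summing the matching environments: 2 + 1 + 1 + 1 = 5 matching atoms.

5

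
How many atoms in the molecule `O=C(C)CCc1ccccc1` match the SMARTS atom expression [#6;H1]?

The query [#6;H1] means: any carbon bearing exactly one hydrogen.
Check the 11 heavy atoms by environment: 2× C (H2) → no; 1× c (aromatic, H0) → no; 5× c (aromatic, H1) → match; 1× C (H0) → no; 1× O (H0) → no; 1× C (H3) → no.
That gives 5 matching atoms.

5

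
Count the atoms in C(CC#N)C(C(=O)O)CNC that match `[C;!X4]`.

The query [C;!X4] means: aliphatic carbon that does not have four total connections.
Check the 11 heavy atoms by environment: 5× C (X4) → no; 1× N (X3) → no; 1× C (X2) → match; 1× N (X1) → no; 1× C (X3) → match; 1× O (X1) → no; 1× O (X2) → no.
Summing the matching environments: 1 + 1 = 2 matching atoms.

2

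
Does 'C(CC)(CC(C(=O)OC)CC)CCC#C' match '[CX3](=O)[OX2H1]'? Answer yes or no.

No

The pattern [CX3](=O)[OX2H1] describes an sp2 carbon double-bonded to O and single-bonded to an -OH oxygen — a carboxylic acid.
The closest candidate here is a methyl-ester group (-C(=O)OCH3), but the singly-bonded O has no H (OX2H0, not OX2H1). No other fragment satisfies the full query, so there is no match.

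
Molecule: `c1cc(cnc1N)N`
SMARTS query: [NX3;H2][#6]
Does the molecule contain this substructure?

Yes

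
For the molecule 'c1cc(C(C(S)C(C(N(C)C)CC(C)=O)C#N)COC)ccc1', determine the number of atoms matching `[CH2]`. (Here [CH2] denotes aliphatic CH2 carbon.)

2

The query [CH2] means: aliphatic carbon with exactly two hydrogens.
Check the 23 heavy atoms by environment: 2× C (H2) → match; 4× C (H1) → no; 1× c (aromatic, H0) → no; 5× c (aromatic, H1) → no; 2× N (H0) → no; 4× C (H3) → no; 2× O (H0) → no; 2× C (H0) → no; 1× S (H1) → no.
That gives 2 matching atoms.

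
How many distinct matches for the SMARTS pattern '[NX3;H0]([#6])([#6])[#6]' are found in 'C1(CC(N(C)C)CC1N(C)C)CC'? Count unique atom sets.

2

[NX3;H0]([#6])([#6])[#6] is the SMARTS for a tertiary amine: a trivalent nitrogen with no H, bonded to three carbons.
The molecule carries 2 separate instances of a dimethylamino group (-N(CH3)2) meeting every constraint; each maps to a distinct set of atoms, giving 2 matches.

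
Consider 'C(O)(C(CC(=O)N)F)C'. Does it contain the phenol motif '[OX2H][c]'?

No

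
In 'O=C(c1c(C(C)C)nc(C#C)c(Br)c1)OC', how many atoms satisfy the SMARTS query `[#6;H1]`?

Check the 16 heavy atoms by environment: 1× n (aromatic, H0) → no; 4× c (aromatic, H0) → no; 1× c (aromatic, H1) → match; 2× C (H0) → no; 2× O (H0) → no; 3× C (H3) → no; 2× C (H1) → match; 1× Br (H0) → no.
Summing the matching environments: 1 + 2 = 3 matching atoms.

3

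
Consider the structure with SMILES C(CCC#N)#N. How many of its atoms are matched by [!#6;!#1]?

2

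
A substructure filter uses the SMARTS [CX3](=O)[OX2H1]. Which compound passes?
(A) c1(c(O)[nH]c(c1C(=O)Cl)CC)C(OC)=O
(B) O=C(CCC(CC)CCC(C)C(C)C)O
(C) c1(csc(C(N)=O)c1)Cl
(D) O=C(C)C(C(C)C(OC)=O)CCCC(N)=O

[CX3](=O)[OX2H1] describes an sp2 carbon double-bonded to O and single-bonded to an -OH oxygen (a carboxylic acid).
(A) has an acyl chloride (-C(=O)Cl) but the carbonyl is bonded to Cl, not to an -OH oxygen.
(B) contains a carboxylic acid group (-C(=O)OH), which satisfies every atom and bond constraint.
(C) has a primary amide (-C(=O)NH2) but the carbonyl is bonded to N, not to an -OH oxygen.
(D) has a methyl-ester group (-C(=O)OCH3) but the singly-bonded O has no H (OX2H0, not OX2H1).
So the answer is (B).

B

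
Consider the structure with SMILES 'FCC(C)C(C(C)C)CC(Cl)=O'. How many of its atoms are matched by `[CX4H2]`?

2

The query [CX4H2] means: sp3 carbon (X4) with exactly two hydrogens.
Check the 12 heavy atoms by environment: 2× C (H2, X4) → match; 3× C (H1, X4) → no; 3× C (H3, X4) → no; 1× F (H0, X1) → no; 1× C (H0, X3) → no; 1× O (H0, X1) → no; 1× Cl (H0, X1) → no.
That gives 2 matching atoms.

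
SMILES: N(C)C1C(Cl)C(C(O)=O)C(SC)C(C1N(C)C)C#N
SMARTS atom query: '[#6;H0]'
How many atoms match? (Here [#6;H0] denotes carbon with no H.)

The query [#6;H0] means: any carbon with no attached hydrogen.
Check the 19 heavy atoms by environment: 6× C (H1) → no; 2× N (H0) → no; 4× C (H3) → no; 2× C (H0) → match; 1× Cl (H0) → no; 1× S (H0) → no; 1× N (H1) → no; 1× O (H0) → no; 1× O (H1) → no.
That gives 2 matching atoms.

2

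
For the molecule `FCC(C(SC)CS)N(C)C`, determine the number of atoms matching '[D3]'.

The query [D3] means: atom with exactly three heavy-atom neighbours.
Check the 11 heavy atoms by environment: 2× C (D2) → no; 2× C (D3) → match; 1× F (D1) → no; 1× N (D3) → match; 3× C (D1) → no; 1× S (D1) → no; 1× S (D2) → no.
Summing the matching environments: 2 + 1 = 3 matching atoms.

3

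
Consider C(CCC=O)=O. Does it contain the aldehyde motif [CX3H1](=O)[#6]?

The pattern [CX3H1](=O)[#6] describes an sp2 carbon with one H, double-bonded to O and single-bonded to carbon — an aldehyde.
The molecule carries an aldehyde (-CHO), whose atoms satisfy every constraint of the query, so the pattern matches.

Yes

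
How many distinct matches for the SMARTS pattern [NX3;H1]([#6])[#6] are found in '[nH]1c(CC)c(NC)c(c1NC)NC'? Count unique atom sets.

[NX3;H1]([#6])[#6] is the SMARTS for a secondary amine: a trivalent nitrogen with one H, bonded to two carbons.
The molecule carries 3 separate instances of an N-methylamino group (-NHCH3) meeting every constraint; each maps to a distinct set of atoms, giving 3 matches.

3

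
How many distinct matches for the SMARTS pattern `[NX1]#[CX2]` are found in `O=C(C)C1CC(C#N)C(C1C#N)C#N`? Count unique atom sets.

3

[NX1]#[CX2] is the SMARTS for a nitrile: a nitrogen triple-bonded to a two-connected carbon.
The molecule carries 3 separate instances of a nitrile (-C#N) meeting every constraint; each maps to a distinct set of atoms, giving 3 matches.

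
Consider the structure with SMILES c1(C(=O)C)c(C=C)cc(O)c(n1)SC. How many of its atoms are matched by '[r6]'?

6

The query [r6] means: r6 matches atoms in a six-membered ring.
Check the 14 heavy atoms by environment: 1× n (aromatic, in 6-ring) → match; 5× c (aromatic, in 6-ring) → match; 5× C (acyclic) → no; 2× O (acyclic) → no; 1× S (acyclic) → no.
Summing the matching environments: 1 + 5 = 6 matching atoms.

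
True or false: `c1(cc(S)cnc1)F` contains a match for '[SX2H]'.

True

The pattern [SX2H] describes an aliphatic sulfur with two connections, one being H — a thiol.
The molecule carries a thiol (-SH), whose atoms satisfy every constraint of the query, so the pattern matches.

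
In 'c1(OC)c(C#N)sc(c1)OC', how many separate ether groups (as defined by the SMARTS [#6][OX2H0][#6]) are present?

2

[#6][OX2H0][#6] is the SMARTS for an ether: an aliphatic oxygen bridging two carbons with no H on the oxygen.
The molecule carries 2 separate instances of a methoxy ether (-OCH3) meeting every constraint; each maps to a distinct set of atoms, giving 2 matches.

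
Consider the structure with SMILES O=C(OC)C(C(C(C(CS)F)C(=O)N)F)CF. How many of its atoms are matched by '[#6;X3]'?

2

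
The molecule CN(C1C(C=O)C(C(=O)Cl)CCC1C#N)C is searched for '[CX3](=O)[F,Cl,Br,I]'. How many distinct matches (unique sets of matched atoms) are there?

1

[CX3](=O)[F,Cl,Br,I] is the SMARTS for an acyl halide: a carbonyl carbon bonded to a halogen.
Exactly one fragment in the molecule meets all constraints, giving 1 match.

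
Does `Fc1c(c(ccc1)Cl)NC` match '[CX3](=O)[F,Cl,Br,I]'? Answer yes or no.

No

The pattern [CX3](=O)[F,Cl,Br,I] describes a carbonyl carbon bonded to a halogen — an acyl halide.
The closest candidate here is a chloro substituent, but the Cl is not on a carbonyl carbon. No other fragment satisfies the full query, so there is no match.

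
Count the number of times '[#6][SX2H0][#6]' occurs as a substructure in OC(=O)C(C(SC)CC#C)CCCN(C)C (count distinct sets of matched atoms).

1

[#6][SX2H0][#6] is the SMARTS for a thioether: an aliphatic sulfur bridging two carbons with no H on the sulfur.
Exactly one fragment in the molecule meets all constraints, giving 1 match.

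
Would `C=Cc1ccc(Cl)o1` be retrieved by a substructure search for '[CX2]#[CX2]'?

No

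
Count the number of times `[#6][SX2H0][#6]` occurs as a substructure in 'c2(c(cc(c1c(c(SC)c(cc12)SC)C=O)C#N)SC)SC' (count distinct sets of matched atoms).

4

[#6][SX2H0][#6] is the SMARTS for a thioether: an aliphatic sulfur bridging two carbons with no H on the sulfur.
The molecule carries 4 separate instances of a methylthio ether (-SCH3) meeting every constraint; each maps to a distinct set of atoms, giving 4 matches.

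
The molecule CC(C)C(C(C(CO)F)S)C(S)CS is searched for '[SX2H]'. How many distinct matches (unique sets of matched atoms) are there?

3

[SX2H] is the SMARTS for a thiol: an aliphatic sulfur with two connections, one being H.
The molecule carries 3 separate instances of a thiol (-SH) meeting every constraint; each maps to a distinct set of atoms, giving 3 matches.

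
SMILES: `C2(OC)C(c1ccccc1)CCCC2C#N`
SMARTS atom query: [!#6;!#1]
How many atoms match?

2

The query [!#6;!#1] means: not carbon and not hydrogen — any heteroatom.
Check the 16 heavy atoms by environment: 8× C → no; 1× O → match; 6× c (aromatic) → no; 1× N → match.
Summing the matching environments: 1 + 1 = 2 matching atoms.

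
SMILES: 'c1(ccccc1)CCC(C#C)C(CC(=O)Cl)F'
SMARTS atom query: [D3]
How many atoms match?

4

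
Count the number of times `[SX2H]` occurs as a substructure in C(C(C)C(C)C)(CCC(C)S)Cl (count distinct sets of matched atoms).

1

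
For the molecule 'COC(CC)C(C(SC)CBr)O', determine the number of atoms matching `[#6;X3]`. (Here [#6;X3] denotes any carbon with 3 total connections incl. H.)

0

The query [#6;X3] means: any carbon (aromatic or not) with three total connections.
Check the 12 heavy atoms by environment: 8× C (X4) → no; 1× Br (X1) → no; 2× O (X2) → no; 1× S (X2) → no.
No environment satisfies the query, so 0 matching atoms.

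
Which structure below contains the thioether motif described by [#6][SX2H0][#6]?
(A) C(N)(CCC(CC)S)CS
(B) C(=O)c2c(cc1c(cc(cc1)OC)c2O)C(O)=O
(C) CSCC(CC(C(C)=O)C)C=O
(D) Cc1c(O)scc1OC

C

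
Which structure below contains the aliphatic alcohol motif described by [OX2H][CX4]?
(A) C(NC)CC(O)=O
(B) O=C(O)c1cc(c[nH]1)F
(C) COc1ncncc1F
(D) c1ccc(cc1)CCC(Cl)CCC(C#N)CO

[OX2H][CX4] describes a hydroxyl oxygen bound to an sp3 (X4) carbon (an aliphatic alcohol).
(A) has a carboxylic acid group (-C(=O)OH) but the -OH is on a CX3 carbonyl carbon, not a CX4 carbon.
(B) has a carboxylic acid group (-C(=O)OH) but the -OH is on a CX3 carbonyl carbon, not a CX4 carbon.
(C) has a methoxy ether (-OCH3) but the oxygen has H0 (ether), not H1.
(D) contains a hydroxyl group (-OH), which satisfies every atom and bond constraint.
So the answer is (D).

D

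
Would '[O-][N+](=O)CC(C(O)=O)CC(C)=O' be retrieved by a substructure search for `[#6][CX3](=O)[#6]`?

Yes

The pattern [#6][CX3](=O)[#6] describes a carbonyl carbon (no H) flanked by two carbons — a ketone.
The molecule carries an acetyl/ketone group (-C(=O)CH3), whose atoms satisfy every constraint of the query, so the pattern matches.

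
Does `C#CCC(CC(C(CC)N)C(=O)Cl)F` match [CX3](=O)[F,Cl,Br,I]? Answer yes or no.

The pattern [CX3](=O)[F,Cl,Br,I] describes a carbonyl carbon bonded to a halogen — an acyl halide.
The molecule carries an acyl chloride (-C(=O)Cl), whose atoms satisfy every constraint of the query, so the pattern matches.

Yes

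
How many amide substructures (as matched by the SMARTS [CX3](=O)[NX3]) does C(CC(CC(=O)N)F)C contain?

1

[CX3](=O)[NX3] is the SMARTS for an amide: a carbonyl carbon bonded to a trivalent nitrogen.
Exactly one fragment in the molecule meets all constraints, giving 1 match.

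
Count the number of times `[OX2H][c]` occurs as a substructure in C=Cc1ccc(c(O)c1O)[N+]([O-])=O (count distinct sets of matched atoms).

2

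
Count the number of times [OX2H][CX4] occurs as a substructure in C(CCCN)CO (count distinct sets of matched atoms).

[OX2H][CX4] is the SMARTS for an aliphatic alcohol: a hydroxyl oxygen bound to an sp3 (X4) carbon.
Exactly one fragment in the molecule meets all constraints, giving 1 match.

1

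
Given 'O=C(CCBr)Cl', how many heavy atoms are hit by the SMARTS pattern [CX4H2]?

The query [CX4H2] means: sp3 carbon (X4) with exactly two hydrogens.
Check the 6 heavy atoms by environment: 2× C (H2, X4) → match; 1× C (H0, X3) → no; 1× O (H0, X1) → no; 1× Cl (H0, X1) → no; 1× Br (H0, X1) → no.
That gives 2 matching atoms.

2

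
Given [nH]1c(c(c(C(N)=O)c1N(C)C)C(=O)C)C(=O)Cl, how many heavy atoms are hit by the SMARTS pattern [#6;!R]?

The query [#6;!R] means: carbon not in any ring.
Check the 17 heavy atoms by environment: 1× n (aromatic, in 5-ring) → no; 4× c (aromatic, in 5-ring) → no; 2× N (acyclic) → no; 6× C (acyclic) → match; 3× O (acyclic) → no; 1× Cl (acyclic) → no.
That gives 6 matching atoms.

6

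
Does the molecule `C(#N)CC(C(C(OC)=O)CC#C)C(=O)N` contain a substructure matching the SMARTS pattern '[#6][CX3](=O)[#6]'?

No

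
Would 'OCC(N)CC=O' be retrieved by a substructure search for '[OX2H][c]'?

No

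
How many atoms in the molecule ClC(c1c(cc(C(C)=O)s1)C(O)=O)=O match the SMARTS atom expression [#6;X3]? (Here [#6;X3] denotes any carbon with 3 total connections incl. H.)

7

The query [#6;X3] means: any carbon (aromatic or not) with three total connections.
Check the 14 heavy atoms by environment: 1× s (aromatic, X2) → no; 4× c (aromatic, X3) → match; 3× C (X3) → match; 3× O (X1) → no; 1× Cl (X1) → no; 1× C (X4) → no; 1× O (X2) → no.
Summing the matching environments: 4 + 3 = 7 matching atoms.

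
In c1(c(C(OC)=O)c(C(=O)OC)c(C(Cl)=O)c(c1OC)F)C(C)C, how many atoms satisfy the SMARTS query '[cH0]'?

6

The query [cH0] means: aromatic carbon with no attached hydrogen (substituted or ring-fusion).
Check the 23 heavy atoms by environment: 6× c (aromatic, H0) → match; 3× C (H0) → no; 6× O (H0) → no; 5× C (H3) → no; 1× Cl (H0) → no; 1× F (H0) → no; 1× C (H1) → no.
That gives 6 matching atoms.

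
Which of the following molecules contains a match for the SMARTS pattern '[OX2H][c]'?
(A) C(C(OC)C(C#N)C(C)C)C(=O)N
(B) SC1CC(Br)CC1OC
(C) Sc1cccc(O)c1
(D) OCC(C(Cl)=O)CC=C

C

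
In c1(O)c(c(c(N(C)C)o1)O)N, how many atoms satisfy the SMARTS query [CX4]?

2

The query [CX4] means: C with X4: aliphatic carbon with exactly 4 total connections (bonds + H).
Check the 11 heavy atoms by environment: 1× o (aromatic, X2) → no; 4× c (aromatic, X3) → no; 2× O (X2) → no; 2× N (X3) → no; 2× C (X4) → match.
That gives 2 matching atoms.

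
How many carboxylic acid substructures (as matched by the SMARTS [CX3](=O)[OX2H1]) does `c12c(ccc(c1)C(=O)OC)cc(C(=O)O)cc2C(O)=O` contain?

[CX3](=O)[OX2H1] is the SMARTS for a carboxylic acid: an sp2 carbon double-bonded to O and single-bonded to an -OH oxygen.
The molecule carries 2 separate instances of a carboxylic acid group (-C(=O)OH) meeting every constraint; each maps to a distinct set of atoms, giving 2 matches.

2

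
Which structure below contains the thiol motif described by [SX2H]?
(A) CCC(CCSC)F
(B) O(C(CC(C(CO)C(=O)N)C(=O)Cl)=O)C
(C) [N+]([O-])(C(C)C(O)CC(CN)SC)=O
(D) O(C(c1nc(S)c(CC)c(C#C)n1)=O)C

D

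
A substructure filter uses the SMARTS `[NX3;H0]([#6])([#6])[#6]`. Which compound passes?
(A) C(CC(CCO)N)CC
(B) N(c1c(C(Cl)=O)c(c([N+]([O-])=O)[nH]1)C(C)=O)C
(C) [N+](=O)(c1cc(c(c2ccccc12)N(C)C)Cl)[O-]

C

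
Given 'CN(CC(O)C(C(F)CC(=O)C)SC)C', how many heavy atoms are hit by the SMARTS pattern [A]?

15

Check the 15 heavy atoms by environment: 10× C → match; 1× F → match; 1× S → match; 2× O → match; 1× N → match.
Summing the matching environments: 10 + 1 + 1 + 2 + 1 = 15 matching atoms.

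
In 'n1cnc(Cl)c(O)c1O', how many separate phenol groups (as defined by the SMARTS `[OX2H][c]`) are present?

[OX2H][c] is the SMARTS for a phenol: a hydroxyl oxygen attached to an aromatic carbon.
The molecule carries 2 separate instances of a hydroxyl group (-OH) meeting every constraint; each maps to a distinct set of atoms, giving 2 matches.

2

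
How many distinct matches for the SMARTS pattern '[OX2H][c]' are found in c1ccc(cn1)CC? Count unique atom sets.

[OX2H][c] is the SMARTS for a phenol: a hydroxyl oxygen attached to an aromatic carbon.
No fragment in the molecule satisfies every constraint, giving 0 matches.

0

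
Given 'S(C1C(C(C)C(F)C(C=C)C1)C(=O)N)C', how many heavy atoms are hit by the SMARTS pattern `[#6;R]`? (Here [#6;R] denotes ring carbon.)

The query [#6;R] means: carbon that is part of a ring.
Check the 15 heavy atoms by environment: 6× C (in 6-ring) → match; 5× C (acyclic) → no; 1× O (acyclic) → no; 1× N (acyclic) → no; 1× F (acyclic) → no; 1× S (acyclic) → no.
That gives 6 matching atoms.

6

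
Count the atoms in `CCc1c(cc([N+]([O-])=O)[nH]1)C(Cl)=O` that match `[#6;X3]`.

Check the 13 heavy atoms by environment: 1× n (aromatic, X3) → no; 4× c (aromatic, X3) → match; 1× C (X3) → match; 2× O (X1) → no; 1× Cl (X1) → no; 2× C (X4) → no; 1× N (charge +1, X3) → no; 1× O (charge -1, X1) → no.
Summing the matching environments: 4 + 1 = 5 matching atoms.

5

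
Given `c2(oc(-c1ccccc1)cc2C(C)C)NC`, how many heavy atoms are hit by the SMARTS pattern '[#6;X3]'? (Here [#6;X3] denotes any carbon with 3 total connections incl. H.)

The query [#6;X3] means: any carbon (aromatic or not) with three total connections.
Check the 16 heavy atoms by environment: 1× o (aromatic, X2) → no; 10× c (aromatic, X3) → match; 1× N (X3) → no; 4× C (X4) → no.
That gives 10 matching atoms.

10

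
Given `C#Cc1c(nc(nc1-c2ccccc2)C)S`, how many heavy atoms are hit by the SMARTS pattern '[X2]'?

5

The query [X2] means: any atom with exactly two total connections (bonds + H).
Check the 16 heavy atoms by environment: 2× n (aromatic, X2) → match; 10× c (aromatic, X3) → no; 1× C (X4) → no; 1× S (X2) → match; 2× C (X2) → match.
Summing the matching environments: 2 + 1 + 2 = 5 matching atoms.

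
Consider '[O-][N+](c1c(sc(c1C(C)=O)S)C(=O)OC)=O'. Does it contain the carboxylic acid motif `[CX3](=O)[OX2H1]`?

The pattern [CX3](=O)[OX2H1] describes an sp2 carbon double-bonded to O and single-bonded to an -OH oxygen — a carboxylic acid.
The closest candidate here is a methyl-ester group (-C(=O)OCH3), but the singly-bonded O has no H (OX2H0, not OX2H1). No other fragment satisfies the full query, so there is no match.

No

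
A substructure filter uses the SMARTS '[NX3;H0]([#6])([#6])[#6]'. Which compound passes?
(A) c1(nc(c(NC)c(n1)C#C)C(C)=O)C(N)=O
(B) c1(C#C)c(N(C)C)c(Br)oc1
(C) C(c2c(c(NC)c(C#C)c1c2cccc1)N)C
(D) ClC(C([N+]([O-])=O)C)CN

B

[NX3;H0]([#6])([#6])[#6] describes a trivalent nitrogen with no H, bonded to three carbons (a tertiary amine).
(A) has an N-methylamino group (-NHCH3) but the nitrogen still has one H (H1), not H0.
(B) contains a dimethylamino group (-N(CH3)2), which satisfies every atom and bond constraint.
(C) has an N-methylamino group (-NHCH3) but the nitrogen still has one H (H1), not H0.
(D) has a primary amino group (-NH2) but the nitrogen has H2, not H0 with three carbons.
So the answer is (B).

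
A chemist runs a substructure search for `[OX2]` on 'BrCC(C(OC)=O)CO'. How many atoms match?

The query [OX2] means: aliphatic oxygen with two total connections — ether, hydroxyl, or ester single-bond O.
Check the 9 heavy atoms by environment: 4× C (X4) → no; 1× C (X3) → no; 1× O (X1) → no; 2× O (X2) → match; 1× Br (X1) → no.
That gives 2 matching atoms.

2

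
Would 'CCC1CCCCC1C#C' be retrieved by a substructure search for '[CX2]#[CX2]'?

The pattern [CX2]#[CX2] describes a carbon-carbon triple bond — an alkyne.
The molecule carries an ethynyl group (-C#CH), whose atoms satisfy every constraint of the query, so the pattern matches.

Yes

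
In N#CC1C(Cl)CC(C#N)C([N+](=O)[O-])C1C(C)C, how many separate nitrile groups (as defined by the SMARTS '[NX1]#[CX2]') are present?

2

[NX1]#[CX2] is the SMARTS for a nitrile: a nitrogen triple-bonded to a two-connected carbon.
The molecule carries 2 separate instances of a nitrile (-C#N) meeting every constraint; each maps to a distinct set of atoms, giving 2 matches.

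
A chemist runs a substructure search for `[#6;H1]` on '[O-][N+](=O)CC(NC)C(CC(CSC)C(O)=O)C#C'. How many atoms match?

4

The query [#6;H1] means: any carbon bearing exactly one hydrogen.
Check the 18 heavy atoms by environment: 3× C (H2) → no; 4× C (H1) → match; 2× C (H0) → no; 2× O (H0) → no; 1× O (H1) → no; 1× N (H1) → no; 2× C (H3) → no; 1× N (charge +1, H0) → no; 1× O (charge -1, H0) → no; 1× S (H0) → no.
That gives 4 matching atoms.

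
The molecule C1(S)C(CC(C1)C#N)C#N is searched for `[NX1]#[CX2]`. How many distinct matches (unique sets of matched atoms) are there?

[NX1]#[CX2] is the SMARTS for a nitrile: a nitrogen triple-bonded to a two-connected carbon.
The molecule carries 2 separate instances of a nitrile (-C#N) meeting every constraint; each maps to a distinct set of atoms, giving 2 matches.

2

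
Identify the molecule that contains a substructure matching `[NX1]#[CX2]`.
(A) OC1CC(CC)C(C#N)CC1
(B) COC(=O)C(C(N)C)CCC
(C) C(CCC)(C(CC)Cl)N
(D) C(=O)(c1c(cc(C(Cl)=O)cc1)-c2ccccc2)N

A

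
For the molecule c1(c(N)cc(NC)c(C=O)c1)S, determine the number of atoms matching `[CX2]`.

0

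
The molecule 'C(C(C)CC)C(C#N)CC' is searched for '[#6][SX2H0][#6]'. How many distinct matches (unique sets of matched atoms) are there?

0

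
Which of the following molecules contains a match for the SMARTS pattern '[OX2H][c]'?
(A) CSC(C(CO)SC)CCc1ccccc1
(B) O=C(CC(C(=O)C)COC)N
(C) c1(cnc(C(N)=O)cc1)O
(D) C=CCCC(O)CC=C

[OX2H][c] describes a hydroxyl oxygen attached to an aromatic carbon (a phenol).
(A) has a hydroxyl group (-OH) but the -OH is on an aliphatic carbon, not an aromatic c.
(B) has a methoxy ether (-OCH3) but the oxygen has H0, not H1.
(C) contains a hydroxyl group (-OH), which satisfies every atom and bond constraint.
(D) has a hydroxyl group (-OH) but the -OH is on an aliphatic carbon, not an aromatic c.
So the answer is (C).

C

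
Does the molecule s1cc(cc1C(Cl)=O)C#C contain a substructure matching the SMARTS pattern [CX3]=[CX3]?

No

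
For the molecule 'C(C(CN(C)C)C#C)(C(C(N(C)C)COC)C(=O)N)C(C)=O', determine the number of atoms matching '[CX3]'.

2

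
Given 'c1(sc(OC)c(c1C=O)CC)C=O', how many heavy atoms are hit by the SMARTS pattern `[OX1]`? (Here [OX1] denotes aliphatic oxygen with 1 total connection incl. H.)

2

Check the 13 heavy atoms by environment: 1× s (aromatic, X2) → no; 4× c (aromatic, X3) → no; 2× C (X3) → no; 2× O (X1) → match; 1× O (X2) → no; 3× C (X4) → no.
That gives 2 matching atoms.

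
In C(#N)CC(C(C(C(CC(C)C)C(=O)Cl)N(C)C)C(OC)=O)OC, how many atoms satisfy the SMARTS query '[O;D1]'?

The query [O;D1] means: aliphatic oxygen bonded to exactly one heavy atom.
Check the 23 heavy atoms by environment: 3× C (D2) → no; 7× C (D3) → no; 1× N (D3) → no; 6× C (D1) → no; 1× N (D1) → no; 2× O (D2) → no; 2× O (D1) → match; 1× Cl (D1) → no.
That gives 2 matching atoms.

2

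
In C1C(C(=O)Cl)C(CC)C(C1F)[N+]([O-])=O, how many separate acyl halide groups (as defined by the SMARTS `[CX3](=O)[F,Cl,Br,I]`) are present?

1

[CX3](=O)[F,Cl,Br,I] is the SMARTS for an acyl halide: a carbonyl carbon bonded to a halogen.
Exactly one fragment in the molecule meets all constraints, giving 1 match.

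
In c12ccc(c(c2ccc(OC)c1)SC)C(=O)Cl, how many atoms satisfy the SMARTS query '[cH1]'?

Check the 17 heavy atoms by environment: 5× c (aromatic, H0) → no; 5× c (aromatic, H1) → match; 1× S (H0) → no; 2× C (H3) → no; 2× O (H0) → no; 1× C (H0) → no; 1× Cl (H0) → no.
That gives 5 matching atoms.

5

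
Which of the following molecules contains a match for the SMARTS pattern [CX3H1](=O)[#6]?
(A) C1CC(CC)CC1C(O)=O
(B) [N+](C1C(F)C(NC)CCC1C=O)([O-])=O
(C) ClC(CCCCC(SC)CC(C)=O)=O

B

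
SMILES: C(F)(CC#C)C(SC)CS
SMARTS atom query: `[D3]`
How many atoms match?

2

Check the 10 heavy atoms by environment: 3× C (D2) → no; 2× C (D3) → match; 1× S (D2) → no; 2× C (D1) → no; 1× S (D1) → no; 1× F (D1) → no.
That gives 2 matching atoms.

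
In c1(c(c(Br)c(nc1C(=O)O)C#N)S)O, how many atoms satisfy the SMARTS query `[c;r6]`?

5

The query [c;r6] means: aromatic carbon that belongs to a six-membered ring.
Check the 14 heavy atoms by environment: 1× n (aromatic, in 6-ring) → no; 5× c (aromatic, in 6-ring) → match; 1× S (acyclic) → no; 1× Br (acyclic) → no; 2× C (acyclic) → no; 1× N (acyclic) → no; 3× O (acyclic) → no.
That gives 5 matching atoms.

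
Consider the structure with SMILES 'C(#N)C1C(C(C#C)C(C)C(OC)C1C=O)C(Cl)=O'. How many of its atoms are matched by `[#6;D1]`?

3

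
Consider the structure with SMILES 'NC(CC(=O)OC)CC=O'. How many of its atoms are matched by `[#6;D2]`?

3

The query [#6;D2] means: any carbon bonded to exactly two heavy atoms.
Check the 10 heavy atoms by environment: 3× C (D2) → match; 2× C (D3) → no; 2× O (D1) → no; 1× O (D2) → no; 1× C (D1) → no; 1× N (D1) → no.
That gives 3 matching atoms.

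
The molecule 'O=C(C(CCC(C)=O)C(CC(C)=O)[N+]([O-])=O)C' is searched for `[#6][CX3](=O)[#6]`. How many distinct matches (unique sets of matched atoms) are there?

3

[#6][CX3](=O)[#6] is the SMARTS for a ketone: a carbonyl carbon (no H) flanked by two carbons.
The molecule carries 3 separate instances of an acetyl/ketone group (-C(=O)CH3) meeting every constraint; each maps to a distinct set of atoms, giving 3 matches.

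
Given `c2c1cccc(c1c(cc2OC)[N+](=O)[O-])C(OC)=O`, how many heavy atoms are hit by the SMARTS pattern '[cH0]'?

5

The query [cH0] means: aromatic carbon with no attached hydrogen (substituted or ring-fusion).
Check the 19 heavy atoms by environment: 5× c (aromatic, H0) → match; 5× c (aromatic, H1) → no; 1× C (H0) → no; 4× O (H0) → no; 2× C (H3) → no; 1× N (charge +1, H0) → no; 1× O (charge -1, H0) → no.
That gives 5 matching atoms.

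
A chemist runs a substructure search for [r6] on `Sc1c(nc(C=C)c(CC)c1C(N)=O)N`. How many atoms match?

6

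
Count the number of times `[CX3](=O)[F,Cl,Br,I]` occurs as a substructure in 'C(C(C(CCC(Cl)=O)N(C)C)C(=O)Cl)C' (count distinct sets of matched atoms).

2

[CX3](=O)[F,Cl,Br,I] is the SMARTS for an acyl halide: a carbonyl carbon bonded to a halogen.
The molecule carries 2 separate instances of an acyl chloride (-C(=O)Cl) meeting every constraint; each maps to a distinct set of atoms, giving 2 matches.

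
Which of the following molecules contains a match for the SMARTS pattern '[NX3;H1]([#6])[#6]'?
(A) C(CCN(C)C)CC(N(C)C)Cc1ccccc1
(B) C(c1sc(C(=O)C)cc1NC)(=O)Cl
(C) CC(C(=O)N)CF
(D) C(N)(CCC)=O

B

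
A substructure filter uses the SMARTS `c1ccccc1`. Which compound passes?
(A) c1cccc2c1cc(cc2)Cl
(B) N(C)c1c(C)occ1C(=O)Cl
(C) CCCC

A

c1ccccc1 describes six aromatic carbons in a ring (a benzene ring).
(A) contains the required atom environment, so the pattern matches.
(B) has a methyl group (-CH3) but no six-membered all-carbon aromatic ring is present.
(C) has a methyl group (-CH3) but no six-membered all-carbon aromatic ring is present.
So the answer is (A).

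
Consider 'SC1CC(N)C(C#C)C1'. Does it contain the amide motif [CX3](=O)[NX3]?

No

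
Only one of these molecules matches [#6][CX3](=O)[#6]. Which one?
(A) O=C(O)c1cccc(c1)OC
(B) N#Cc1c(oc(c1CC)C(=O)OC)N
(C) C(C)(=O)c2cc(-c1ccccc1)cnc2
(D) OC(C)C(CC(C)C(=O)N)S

[#6][CX3](=O)[#6] describes a carbonyl carbon (no H) flanked by two carbons (a ketone).
(A) has a carboxylic acid group (-C(=O)OH) but one neighbour of the carbonyl carbon is O, not C.
(B) has a methyl-ester group (-C(=O)OCH3) but one neighbour of the carbonyl carbon is O, not C.
(C) contains an acetyl/ketone group (-C(=O)CH3), which satisfies every atom and bond constraint.
(D) has a primary amide (-C(=O)NH2) but one neighbour of the carbonyl carbon is N, not C.
So the answer is (C).

C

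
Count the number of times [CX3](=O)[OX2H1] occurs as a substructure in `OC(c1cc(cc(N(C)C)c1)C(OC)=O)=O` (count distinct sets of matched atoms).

1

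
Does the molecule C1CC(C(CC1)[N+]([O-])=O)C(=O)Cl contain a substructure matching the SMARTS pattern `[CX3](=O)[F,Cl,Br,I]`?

Yes

The pattern [CX3](=O)[F,Cl,Br,I] describes a carbonyl carbon bonded to a halogen — an acyl halide.
The molecule carries an acyl chloride (-C(=O)Cl), whose atoms satisfy every constraint of the query, so the pattern matches.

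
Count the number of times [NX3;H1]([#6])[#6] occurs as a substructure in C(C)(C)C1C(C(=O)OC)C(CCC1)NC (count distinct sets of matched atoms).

1

[NX3;H1]([#6])[#6] is the SMARTS for a secondary amine: a trivalent nitrogen with one H, bonded to two carbons.
Exactly one fragment in the molecule meets all constraints, giving 1 match.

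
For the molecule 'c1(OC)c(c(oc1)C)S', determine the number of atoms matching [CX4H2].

0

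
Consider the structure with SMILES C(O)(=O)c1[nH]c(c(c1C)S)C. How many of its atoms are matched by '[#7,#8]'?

The query [#7,#8] means: nitrogen or oxygen (comma = OR).
Check the 11 heavy atoms by environment: 1× n (aromatic) → match; 4× c (aromatic) → no; 3× C → no; 2× O → match; 1× S → no.
Summing the matching environments: 1 + 2 = 3 matching atoms.

3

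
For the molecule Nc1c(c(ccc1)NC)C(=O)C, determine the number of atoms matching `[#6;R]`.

6

The query [#6;R] means: carbon that is part of a ring.
Check the 12 heavy atoms by environment: 6× c (aromatic, in 6-ring) → match; 2× N (acyclic) → no; 3× C (acyclic) → no; 1× O (acyclic) → no.
That gives 6 matching atoms.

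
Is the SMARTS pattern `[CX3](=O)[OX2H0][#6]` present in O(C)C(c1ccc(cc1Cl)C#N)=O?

The pattern [CX3](=O)[OX2H0][#6] describes a carbonyl carbon bonded to an oxygen that is itself bonded to carbon (no H on that O) — an ester.
The molecule carries a methyl-ester group (-C(=O)OCH3), whose atoms satisfy every constraint of the query, so the pattern matches.

Yes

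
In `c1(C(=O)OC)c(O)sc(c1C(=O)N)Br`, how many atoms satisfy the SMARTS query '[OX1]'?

The query [OX1] means: aliphatic oxygen with one total connection — typically a carbonyl =O or an oxide.
Check the 14 heavy atoms by environment: 1× s (aromatic, X2) → no; 4× c (aromatic, X3) → no; 2× C (X3) → no; 2× O (X1) → match; 2× O (X2) → no; 1× C (X4) → no; 1× N (X3) → no; 1× Br (X1) → no.
That gives 2 matching atoms.

2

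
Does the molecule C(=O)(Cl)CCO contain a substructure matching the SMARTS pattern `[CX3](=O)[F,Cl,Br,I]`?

Yes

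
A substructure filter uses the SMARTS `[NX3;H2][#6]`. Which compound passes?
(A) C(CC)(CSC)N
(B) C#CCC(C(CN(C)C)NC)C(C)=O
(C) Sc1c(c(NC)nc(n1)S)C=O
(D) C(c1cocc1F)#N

[NX3;H2][#6] describes a trivalent nitrogen with two H attached to carbon (a primary amine).
(A) contains a primary amino group (-NH2), which satisfies every atom and bond constraint.
(B) has an N-methylamino group (-NHCH3) but the nitrogen bears two carbons and only one H (H1), not H2.
(C) has an N-methylamino group (-NHCH3) but the nitrogen bears two carbons and only one H (H1), not H2.
(D) has a nitrile (-C#N) but the nitrogen is NX1 (triple-bonded), not NX3 with two H.
So the answer is (A).

A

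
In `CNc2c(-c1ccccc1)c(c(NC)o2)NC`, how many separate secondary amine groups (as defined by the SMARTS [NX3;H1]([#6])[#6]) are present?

[NX3;H1]([#6])[#6] is the SMARTS for a secondary amine: a trivalent nitrogen with one H, bonded to two carbons.
The molecule carries 3 separate instances of an N-methylamino group (-NHCH3) meeting every constraint; each maps to a distinct set of atoms, giving 3 matches.

3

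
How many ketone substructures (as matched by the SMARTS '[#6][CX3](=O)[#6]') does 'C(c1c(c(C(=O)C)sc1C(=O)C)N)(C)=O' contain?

3

[#6][CX3](=O)[#6] is the SMARTS for a ketone: a carbonyl carbon (no H) flanked by two carbons.
The molecule carries 3 separate instances of an acetyl/ketone group (-C(=O)CH3) meeting every constraint; each maps to a distinct set of atoms, giving 3 matches.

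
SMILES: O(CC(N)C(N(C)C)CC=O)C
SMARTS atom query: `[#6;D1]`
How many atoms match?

3

The query [#6;D1] means: carbon bonded to exactly one heavy atom.
Check the 12 heavy atoms by environment: 3× C (D2) → no; 2× C (D3) → no; 1× N (D3) → no; 3× C (D1) → match; 1× O (D1) → no; 1× O (D2) → no; 1× N (D1) → no.
That gives 3 matching atoms.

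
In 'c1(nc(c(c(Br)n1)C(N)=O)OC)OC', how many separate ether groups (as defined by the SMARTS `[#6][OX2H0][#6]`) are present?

2

[#6][OX2H0][#6] is the SMARTS for an ether: an aliphatic oxygen bridging two carbons with no H on the oxygen.
The molecule carries 2 separate instances of a methoxy ether (-OCH3) meeting every constraint; each maps to a distinct set of atoms, giving 2 matches.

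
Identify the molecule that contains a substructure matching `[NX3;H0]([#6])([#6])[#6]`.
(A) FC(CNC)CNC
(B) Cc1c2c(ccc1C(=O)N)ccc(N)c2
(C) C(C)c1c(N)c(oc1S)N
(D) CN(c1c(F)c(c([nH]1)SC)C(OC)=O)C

D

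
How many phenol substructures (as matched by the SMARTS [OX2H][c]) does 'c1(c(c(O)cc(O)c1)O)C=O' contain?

3

[OX2H][c] is the SMARTS for a phenol: a hydroxyl oxygen attached to an aromatic carbon.
The molecule carries 3 separate instances of a hydroxyl group (-OH) meeting every constraint; each maps to a distinct set of atoms, giving 3 matches.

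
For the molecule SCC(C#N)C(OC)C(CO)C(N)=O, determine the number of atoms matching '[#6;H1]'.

3

The query [#6;H1] means: any carbon bearing exactly one hydrogen.
Check the 14 heavy atoms by environment: 2× C (H2) → no; 3× C (H1) → match; 2× C (H0) → no; 2× O (H0) → no; 1× N (H2) → no; 1× O (H1) → no; 1× N (H0) → no; 1× C (H3) → no; 1× S (H1) → no.
That gives 3 matching atoms.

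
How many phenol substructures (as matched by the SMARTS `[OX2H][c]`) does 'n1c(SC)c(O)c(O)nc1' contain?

[OX2H][c] is the SMARTS for a phenol: a hydroxyl oxygen attached to an aromatic carbon.
The molecule carries 2 separate instances of a hydroxyl group (-OH) meeting every constraint; each maps to a distinct set of atoms, giving 2 matches.

2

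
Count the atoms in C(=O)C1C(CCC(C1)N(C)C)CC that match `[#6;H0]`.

0

The query [#6;H0] means: any carbon with no attached hydrogen.
Check the 13 heavy atoms by environment: 4× C (H1) → no; 4× C (H2) → no; 1× O (H0) → no; 1× N (H0) → no; 3× C (H3) → no.
No environment satisfies the query, so 0 matching atoms.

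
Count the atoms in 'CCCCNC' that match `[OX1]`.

Check the 6 heavy atoms by environment: 5× C (X4) → no; 1× N (X3) → no.
No environment satisfies the query, so 0 matching atoms.

0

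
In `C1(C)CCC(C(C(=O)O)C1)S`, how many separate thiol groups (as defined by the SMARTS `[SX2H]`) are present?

[SX2H] is the SMARTS for a thiol: an aliphatic sulfur with two connections, one being H.
Exactly one fragment in the molecule meets all constraints, giving 1 match.

1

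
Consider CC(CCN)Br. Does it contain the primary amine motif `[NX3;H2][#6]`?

The pattern [NX3;H2][#6] describes a trivalent nitrogen with two H attached to carbon — a primary amine.
The molecule carries a primary amino group (-NH2), whose atoms satisfy every constraint of the query, so the pattern matches.

Yes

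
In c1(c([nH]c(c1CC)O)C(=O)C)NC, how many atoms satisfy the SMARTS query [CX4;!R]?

4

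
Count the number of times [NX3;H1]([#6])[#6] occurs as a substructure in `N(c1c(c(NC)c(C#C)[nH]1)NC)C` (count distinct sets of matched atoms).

3

[NX3;H1]([#6])[#6] is the SMARTS for a secondary amine: a trivalent nitrogen with one H, bonded to two carbons.
The molecule carries 3 separate instances of an N-methylamino group (-NHCH3) meeting every constraint; each maps to a distinct set of atoms, giving 3 matches.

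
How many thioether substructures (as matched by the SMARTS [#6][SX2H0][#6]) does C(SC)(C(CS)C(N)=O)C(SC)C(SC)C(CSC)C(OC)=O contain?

[#6][SX2H0][#6] is the SMARTS for a thioether: an aliphatic sulfur bridging two carbons with no H on the sulfur.
The molecule carries 4 separate instances of a methylthio ether (-SCH3) meeting every constraint; each maps to a distinct set of atoms, giving 4 matches.

4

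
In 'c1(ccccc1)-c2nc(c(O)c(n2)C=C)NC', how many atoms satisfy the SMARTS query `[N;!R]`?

The query [N;!R] means: aliphatic nitrogen not in a ring.
Check the 17 heavy atoms by environment: 2× n (aromatic, in 6-ring) → no; 10× c (aromatic, in 6-ring) → no; 1× O (acyclic) → no; 3× C (acyclic) → no; 1× N (acyclic) → match.
That gives 1 matching atom.

1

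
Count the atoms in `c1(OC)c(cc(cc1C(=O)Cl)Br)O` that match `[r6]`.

Check the 13 heavy atoms by environment: 6× c (aromatic, in 6-ring) → match; 3× O (acyclic) → no; 2× C (acyclic) → no; 1× Cl (acyclic) → no; 1× Br (acyclic) → no.
That gives 6 matching atoms.

6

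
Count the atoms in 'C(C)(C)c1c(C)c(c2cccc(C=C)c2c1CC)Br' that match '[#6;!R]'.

The query [#6;!R] means: carbon not in any ring.
Check the 19 heavy atoms by environment: 10× c (aromatic, in 6-ring) → no; 8× C (acyclic) → match; 1× Br (acyclic) → no.
That gives 8 matching atoms.

8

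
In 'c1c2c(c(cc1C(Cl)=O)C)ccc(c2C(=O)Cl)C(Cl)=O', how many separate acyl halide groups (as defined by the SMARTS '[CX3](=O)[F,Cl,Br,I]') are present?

[CX3](=O)[F,Cl,Br,I] is the SMARTS for an acyl halide: a carbonyl carbon bonded to a halogen.
The molecule carries 3 separate instances of an acyl chloride (-C(=O)Cl) meeting every constraint; each maps to a distinct set of atoms, giving 3 matches.

3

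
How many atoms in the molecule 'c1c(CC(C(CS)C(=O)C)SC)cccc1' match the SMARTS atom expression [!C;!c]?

The query [!C;!c] means: neither aliphatic nor aromatic carbon — same as [!#6].
Check the 16 heavy atoms by environment: 7× C → no; 6× c (aromatic) → no; 1× O → match; 2× S → match.
Summing the matching environments: 1 + 2 = 3 matching atoms.

3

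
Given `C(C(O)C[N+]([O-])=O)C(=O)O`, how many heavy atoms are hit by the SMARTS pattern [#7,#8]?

6

The query [#7,#8] means: nitrogen or oxygen (comma = OR).
Check the 10 heavy atoms by environment: 4× C → no; 4× O → match; 1× N (charge +1) → match; 1× O (charge -1) → match.
Summing the matching environments: 4 + 1 + 1 = 6 matching atoms.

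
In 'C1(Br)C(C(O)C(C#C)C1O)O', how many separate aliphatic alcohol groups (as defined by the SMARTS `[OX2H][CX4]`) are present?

[OX2H][CX4] is the SMARTS for an aliphatic alcohol: a hydroxyl oxygen bound to an sp3 (X4) carbon.
The molecule carries 3 separate instances of a hydroxyl group (-OH) meeting every constraint; each maps to a distinct set of atoms, giving 3 matches.

3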